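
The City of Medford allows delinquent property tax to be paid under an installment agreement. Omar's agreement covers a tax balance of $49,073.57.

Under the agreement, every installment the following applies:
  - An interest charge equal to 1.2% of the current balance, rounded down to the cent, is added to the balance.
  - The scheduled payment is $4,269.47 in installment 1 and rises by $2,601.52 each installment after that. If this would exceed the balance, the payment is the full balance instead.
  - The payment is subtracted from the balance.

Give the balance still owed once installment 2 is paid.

Installment 1: opening $49,073.57; interest $588.88 → $49,662.45; payment $4,269.47; balance $45,392.98
Installment 2: opening $45,392.98; interest $544.71 → $45,937.69; payment $6,870.99; balance $39,066.70

$39,066.70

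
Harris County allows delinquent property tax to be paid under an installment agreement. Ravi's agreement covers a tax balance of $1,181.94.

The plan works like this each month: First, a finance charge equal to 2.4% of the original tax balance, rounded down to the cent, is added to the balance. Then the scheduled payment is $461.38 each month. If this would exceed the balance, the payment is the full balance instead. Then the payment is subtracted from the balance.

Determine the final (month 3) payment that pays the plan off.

Month 1: $1,181.94 +$28.36 interest = $1,210.30; pay $461.38 → $748.92
Month 2: $748.92 +$28.36 interest = $777.28; pay $461.38 → $315.90
Month 3: $315.90 +$28.36 interest = $344.26; pay $344.26 → $0.00

$344.26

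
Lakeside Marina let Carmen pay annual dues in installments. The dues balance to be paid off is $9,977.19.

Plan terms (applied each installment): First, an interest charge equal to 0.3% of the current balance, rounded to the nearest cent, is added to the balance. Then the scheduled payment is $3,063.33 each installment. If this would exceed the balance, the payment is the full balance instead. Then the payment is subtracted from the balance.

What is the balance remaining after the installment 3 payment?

Installment 1: opening $9,977.19; interest $29.93 → $10,007.12; payment $3,063.33; balance $6,943.79
Installment 2: opening $6,943.79; interest $20.83 → $6,964.62; payment $3,063.33; balance $3,901.29
Installment 3: opening $3,901.29; interest $11.70 → $3,912.99; payment $3,063.33; balance $849.66

$849.66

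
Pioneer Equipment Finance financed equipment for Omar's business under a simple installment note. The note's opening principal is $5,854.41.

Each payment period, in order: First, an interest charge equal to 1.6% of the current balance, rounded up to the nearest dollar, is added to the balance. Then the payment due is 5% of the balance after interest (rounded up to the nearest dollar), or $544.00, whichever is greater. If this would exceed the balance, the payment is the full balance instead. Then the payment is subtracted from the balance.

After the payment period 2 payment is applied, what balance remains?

# | Opening | Interest | Payment | End bal
1 | $5,854.41 | $94.00 | $544.00 | $5,404.41
2 | $5,404.41 | $87.00 | $544.00 | $4,947.41

$4,947.41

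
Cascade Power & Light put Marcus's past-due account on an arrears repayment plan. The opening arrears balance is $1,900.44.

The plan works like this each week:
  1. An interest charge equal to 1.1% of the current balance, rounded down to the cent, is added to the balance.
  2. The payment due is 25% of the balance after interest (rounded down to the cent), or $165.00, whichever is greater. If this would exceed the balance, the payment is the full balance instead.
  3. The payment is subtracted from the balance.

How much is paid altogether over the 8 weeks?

$1,975.43

Week 1: opening $1,900.44; interest $20.90 → $1,921.34; payment $480.33; balance $1,441.01
Week 2: opening $1,441.01; interest $15.85 → $1,456.86; payment $364.21; balance $1,092.65
Week 3: opening $1,092.65; interest $12.01 → $1,104.66; payment $276.16; balance $828.50
Week 4: opening $828.50; interest $9.11 → $837.61; payment $209.40; balance $628.21
Week 5: opening $628.21; interest $6.91 → $635.12; payment $165.00; balance $470.12
Week 6: opening $470.12; interest $5.17 → $475.29; payment $165.00; balance $310.29
Week 7: opening $310.29; interest $3.41 → $313.70; payment $165.00; balance $148.70
Week 8: opening $148.70; interest $1.63 → $150.33; payment $150.33; balance $0.00
Total paid: $1,975.43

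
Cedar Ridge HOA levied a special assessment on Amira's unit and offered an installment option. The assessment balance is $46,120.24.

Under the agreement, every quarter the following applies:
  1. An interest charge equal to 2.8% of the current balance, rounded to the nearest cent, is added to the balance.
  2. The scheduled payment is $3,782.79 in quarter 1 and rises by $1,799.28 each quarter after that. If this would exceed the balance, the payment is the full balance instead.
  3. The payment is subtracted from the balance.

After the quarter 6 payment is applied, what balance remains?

# | Opening | Interest | Payment | End bal
1 | $46,120.24 | $1,291.37 | $3,782.79 | $43,628.82
2 | $43,628.82 | $1,221.61 | $5,582.07 | $39,268.36
3 | $39,268.36 | $1,099.51 | $7,381.35 | $32,986.52
4 | $32,986.52 | $923.62 | $9,180.63 | $24,729.51
5 | $24,729.51 | $692.43 | $10,979.91 | $14,442.03
6 | $14,442.03 | $404.38 | $12,779.19 | $2,067.22

$2,067.22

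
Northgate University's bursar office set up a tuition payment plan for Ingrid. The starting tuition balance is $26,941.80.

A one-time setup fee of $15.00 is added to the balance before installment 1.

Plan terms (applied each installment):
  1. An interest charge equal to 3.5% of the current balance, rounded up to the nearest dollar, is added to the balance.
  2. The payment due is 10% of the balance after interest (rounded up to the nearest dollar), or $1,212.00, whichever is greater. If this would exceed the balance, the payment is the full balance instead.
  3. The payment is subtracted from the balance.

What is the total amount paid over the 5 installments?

$12,168.00

# | Opening | Interest | Payment | End bal
1 | $26,956.80 | $944.00 | $2,791.00 | $25,109.80
2 | $25,109.80 | $879.00 | $2,599.00 | $23,389.80
3 | $23,389.80 | $819.00 | $2,421.00 | $21,787.80
4 | $21,787.80 | $763.00 | $2,256.00 | $20,294.80
5 | $20,294.80 | $711.00 | $2,101.00 | $18,904.80
Total paid: $12,168.00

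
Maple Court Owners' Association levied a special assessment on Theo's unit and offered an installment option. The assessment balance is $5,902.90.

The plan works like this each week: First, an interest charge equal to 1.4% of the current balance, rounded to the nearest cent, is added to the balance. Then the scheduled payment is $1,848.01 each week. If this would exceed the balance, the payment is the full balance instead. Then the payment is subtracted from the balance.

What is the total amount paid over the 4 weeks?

$6,083.78

Week 1: $5,902.90 +$82.64 interest = $5,985.54; pay $1,848.01 → $4,137.53
Week 2: $4,137.53 +$57.93 interest = $4,195.46; pay $1,848.01 → $2,347.45
Week 3: $2,347.45 +$32.86 interest = $2,380.31; pay $1,848.01 → $532.30
Week 4: $532.30 +$7.45 interest = $539.75; pay $539.75 → $0.00
Total paid: $6,083.78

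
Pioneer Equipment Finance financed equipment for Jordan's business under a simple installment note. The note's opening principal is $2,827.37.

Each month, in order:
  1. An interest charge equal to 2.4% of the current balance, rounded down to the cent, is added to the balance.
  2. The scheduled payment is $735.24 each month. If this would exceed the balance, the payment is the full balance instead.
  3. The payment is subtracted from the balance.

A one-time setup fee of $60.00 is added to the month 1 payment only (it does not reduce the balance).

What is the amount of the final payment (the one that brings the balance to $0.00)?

$61.60

Month 1: $2,827.37 +$67.85 interest = $2,895.22; pay $735.24 (+ $60.00 fee) → $2,159.98
Month 2: $2,159.98 +$51.83 interest = $2,211.81; pay $735.24 → $1,476.57
Month 3: $1,476.57 +$35.43 interest = $1,512.00; pay $735.24 → $776.76
Month 4: $776.76 +$18.64 interest = $795.40; pay $735.24 → $60.16
Month 5: $60.16 +$1.44 interest = $61.60; pay $61.60 → $0.00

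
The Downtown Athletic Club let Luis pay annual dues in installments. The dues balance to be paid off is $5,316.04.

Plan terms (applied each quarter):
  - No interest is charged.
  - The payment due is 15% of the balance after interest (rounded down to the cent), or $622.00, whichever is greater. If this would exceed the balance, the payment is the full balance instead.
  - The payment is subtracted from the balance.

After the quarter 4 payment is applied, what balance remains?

$2,596.85

Quarter 1: $5,316.04 − $797.40 → $4,518.64
Quarter 2: $4,518.64 − $677.79 → $3,840.85
Quarter 3: $3,840.85 − $622.00 → $3,218.85
Quarter 4: $3,218.85 − $622.00 → $2,596.85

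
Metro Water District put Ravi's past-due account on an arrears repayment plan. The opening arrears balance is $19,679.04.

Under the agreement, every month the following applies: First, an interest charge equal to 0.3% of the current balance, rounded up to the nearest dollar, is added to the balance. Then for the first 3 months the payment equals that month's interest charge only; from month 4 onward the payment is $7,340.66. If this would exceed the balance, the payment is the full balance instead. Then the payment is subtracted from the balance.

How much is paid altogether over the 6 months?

Month 1: $19,679.04 +$60.00 interest = $19,739.04; pay $60.00 → $19,679.04
Month 2: $19,679.04 +$60.00 interest = $19,739.04; pay $60.00 → $19,679.04
Month 3: $19,679.04 +$60.00 interest = $19,739.04; pay $60.00 → $19,679.04
Month 4: $19,679.04 +$60.00 interest = $19,739.04; pay $7,340.66 → $12,398.38
Month 5: $12,398.38 +$38.00 interest = $12,436.38; pay $7,340.66 → $5,095.72
Month 6: $5,095.72 +$16.00 interest = $5,111.72; pay $5,111.72 → $0.00
Total paid: $19,973.04

$19,973.04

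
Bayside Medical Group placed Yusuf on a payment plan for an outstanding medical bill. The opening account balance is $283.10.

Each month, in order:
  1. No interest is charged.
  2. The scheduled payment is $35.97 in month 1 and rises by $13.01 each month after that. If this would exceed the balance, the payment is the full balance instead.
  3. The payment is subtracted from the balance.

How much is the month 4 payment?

Month 1: opening $283.10; payment $35.97; balance $247.13
Month 2: opening $247.13; payment $48.98; balance $198.15
Month 3: opening $198.15; payment $61.99; balance $136.16
Month 4: opening $136.16; payment $75.00; balance $61.16

$75.00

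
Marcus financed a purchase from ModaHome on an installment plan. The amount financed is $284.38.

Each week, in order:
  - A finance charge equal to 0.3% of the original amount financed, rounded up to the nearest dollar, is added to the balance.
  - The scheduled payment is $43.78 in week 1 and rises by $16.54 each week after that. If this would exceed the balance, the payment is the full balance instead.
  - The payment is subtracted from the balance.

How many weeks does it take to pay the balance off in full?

5

Week 1: $284.38 +$1.00 interest = $285.38; pay $43.78 → $241.60
Week 2: $241.60 +$1.00 interest = $242.60; pay $60.32 → $182.28
Week 3: $182.28 +$1.00 interest = $183.28; pay $76.86 → $106.42
Week 4: $106.42 +$1.00 interest = $107.42; pay $93.40 → $14.02
Week 5: $14.02 +$1.00 interest = $15.02; pay $15.02 → $0.00
Balance reaches $0.00 in week 5.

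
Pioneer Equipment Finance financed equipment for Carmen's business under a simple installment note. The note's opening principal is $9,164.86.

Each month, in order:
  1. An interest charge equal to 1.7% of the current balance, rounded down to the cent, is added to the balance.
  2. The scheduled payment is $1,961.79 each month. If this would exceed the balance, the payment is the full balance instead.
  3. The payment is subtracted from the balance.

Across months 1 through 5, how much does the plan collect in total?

Month 1: opening $9,164.86; interest $155.80 → $9,320.66; payment $1,961.79; balance $7,358.87
Month 2: opening $7,358.87; interest $125.10 → $7,483.97; payment $1,961.79; balance $5,522.18
Month 3: opening $5,522.18; interest $93.87 → $5,616.05; payment $1,961.79; balance $3,654.26
Month 4: opening $3,654.26; interest $62.12 → $3,716.38; payment $1,961.79; balance $1,754.59
Month 5: opening $1,754.59; interest $29.82 → $1,784.41; payment $1,784.41; balance $0.00
Total paid: $9,631.57

$9,631.57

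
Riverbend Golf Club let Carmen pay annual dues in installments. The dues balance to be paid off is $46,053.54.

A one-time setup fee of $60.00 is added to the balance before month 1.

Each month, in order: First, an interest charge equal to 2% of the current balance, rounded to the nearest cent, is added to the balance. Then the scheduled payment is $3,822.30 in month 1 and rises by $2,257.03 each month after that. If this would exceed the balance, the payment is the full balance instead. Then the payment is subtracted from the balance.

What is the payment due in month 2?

$6,079.33

Month 1: opening $46,113.54; interest $922.27 → $47,035.81; payment $3,822.30; balance $43,213.51
Month 2: opening $43,213.51; interest $864.27 → $44,077.78; payment $6,079.33; balance $37,998.45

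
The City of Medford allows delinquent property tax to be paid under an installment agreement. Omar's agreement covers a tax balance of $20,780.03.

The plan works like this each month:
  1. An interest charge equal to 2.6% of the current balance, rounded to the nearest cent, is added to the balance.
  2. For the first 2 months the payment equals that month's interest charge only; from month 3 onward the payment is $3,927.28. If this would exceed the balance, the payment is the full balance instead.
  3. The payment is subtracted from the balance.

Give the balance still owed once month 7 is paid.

$2,941.23

# | Opening | Interest | Payment | End bal
1 | $20,780.03 | $540.28 | $540.28 | $20,780.03
2 | $20,780.03 | $540.28 | $540.28 | $20,780.03
3 | $20,780.03 | $540.28 | $3,927.28 | $17,393.03
4 | $17,393.03 | $452.22 | $3,927.28 | $13,917.97
5 | $13,917.97 | $361.87 | $3,927.28 | $10,352.56
6 | $10,352.56 | $269.17 | $3,927.28 | $6,694.45
7 | $6,694.45 | $174.06 | $3,927.28 | $2,941.23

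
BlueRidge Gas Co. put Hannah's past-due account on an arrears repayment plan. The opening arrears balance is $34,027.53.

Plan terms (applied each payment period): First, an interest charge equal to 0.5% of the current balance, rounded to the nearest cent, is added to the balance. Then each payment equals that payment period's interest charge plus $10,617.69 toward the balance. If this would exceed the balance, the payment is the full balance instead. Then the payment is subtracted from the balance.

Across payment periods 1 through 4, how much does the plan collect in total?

Payment period 1: $34,027.53 +$170.14 interest = $34,197.67; pay $10,787.83 → $23,409.84
Payment period 2: $23,409.84 +$117.05 interest = $23,526.89; pay $10,734.74 → $12,792.15
Payment period 3: $12,792.15 +$63.96 interest = $12,856.11; pay $10,681.65 → $2,174.46
Payment period 4: $2,174.46 +$10.87 interest = $2,185.33; pay $2,185.33 → $0.00
Total paid: $34,389.55

$34,389.55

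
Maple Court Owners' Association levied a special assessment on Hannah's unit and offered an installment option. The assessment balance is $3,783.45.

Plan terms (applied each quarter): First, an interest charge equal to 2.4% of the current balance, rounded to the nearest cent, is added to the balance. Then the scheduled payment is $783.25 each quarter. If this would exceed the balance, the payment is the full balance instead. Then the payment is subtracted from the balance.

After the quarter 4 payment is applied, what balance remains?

Quarter 1: $3,783.45 +$90.80 interest = $3,874.25; pay $783.25 → $3,091.00
Quarter 2: $3,091.00 +$74.18 interest = $3,165.18; pay $783.25 → $2,381.93
Quarter 3: $2,381.93 +$57.17 interest = $2,439.10; pay $783.25 → $1,655.85
Quarter 4: $1,655.85 +$39.74 interest = $1,695.59; pay $783.25 → $912.34

$912.34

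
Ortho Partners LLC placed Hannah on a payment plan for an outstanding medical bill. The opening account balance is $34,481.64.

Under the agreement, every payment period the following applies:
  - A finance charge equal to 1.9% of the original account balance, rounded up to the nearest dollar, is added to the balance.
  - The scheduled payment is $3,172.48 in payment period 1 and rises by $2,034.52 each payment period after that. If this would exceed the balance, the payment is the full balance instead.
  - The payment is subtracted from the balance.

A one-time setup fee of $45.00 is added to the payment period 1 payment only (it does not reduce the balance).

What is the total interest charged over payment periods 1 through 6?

Payment period 1: $34,481.64 +$656.00 interest = $35,137.64; pay $3,172.48 (+ $45.00 fee) → $31,965.16
Payment period 2: $31,965.16 +$656.00 interest = $32,621.16; pay $5,207.00 → $27,414.16
Payment period 3: $27,414.16 +$656.00 interest = $28,070.16; pay $7,241.52 → $20,828.64
Payment period 4: $20,828.64 +$656.00 interest = $21,484.64; pay $9,276.04 → $12,208.60
Payment period 5: $12,208.60 +$656.00 interest = $12,864.60; pay $11,310.56 → $1,554.04
Payment period 6: $1,554.04 +$656.00 interest = $2,210.04; pay $2,210.04 → $0.00
Total interest: $656.00 + $656.00 + $656.00 + $656.00 + $656.00 + $656.00 = $3,936.00

$3,936.00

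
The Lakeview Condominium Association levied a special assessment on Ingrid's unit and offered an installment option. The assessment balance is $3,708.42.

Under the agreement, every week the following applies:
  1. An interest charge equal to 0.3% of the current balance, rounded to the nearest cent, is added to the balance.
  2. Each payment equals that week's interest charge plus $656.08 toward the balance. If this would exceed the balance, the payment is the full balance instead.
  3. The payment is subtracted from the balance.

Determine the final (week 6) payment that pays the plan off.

# | Opening | Interest | Payment | End bal
1 | $3,708.42 | $11.13 | $667.21 | $3,052.34
2 | $3,052.34 | $9.16 | $665.24 | $2,396.26
3 | $2,396.26 | $7.19 | $663.27 | $1,740.18
4 | $1,740.18 | $5.22 | $661.30 | $1,084.10
5 | $1,084.10 | $3.25 | $659.33 | $428.02
6 | $428.02 | $1.28 | $429.30 | $0.00

$429.30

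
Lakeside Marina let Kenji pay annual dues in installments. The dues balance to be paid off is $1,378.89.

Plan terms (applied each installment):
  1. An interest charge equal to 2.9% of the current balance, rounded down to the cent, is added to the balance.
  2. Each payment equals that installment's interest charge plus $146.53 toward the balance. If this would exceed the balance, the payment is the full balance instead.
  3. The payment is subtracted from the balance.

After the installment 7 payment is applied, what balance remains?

Installment 1: opening $1,378.89; interest $39.98 → $1,418.87; payment $186.51; balance $1,232.36
Installment 2: opening $1,232.36; interest $35.73 → $1,268.09; payment $182.26; balance $1,085.83
Installment 3: opening $1,085.83; interest $31.48 → $1,117.31; payment $178.01; balance $939.30
Installment 4: opening $939.30; interest $27.23 → $966.53; payment $173.76; balance $792.77
Installment 5: opening $792.77; interest $22.99 → $815.76; payment $169.52; balance $646.24
Installment 6: opening $646.24; interest $18.74 → $664.98; payment $165.27; balance $499.71
Installment 7: opening $499.71; interest $14.49 → $514.20; payment $161.02; balance $353.18

$353.18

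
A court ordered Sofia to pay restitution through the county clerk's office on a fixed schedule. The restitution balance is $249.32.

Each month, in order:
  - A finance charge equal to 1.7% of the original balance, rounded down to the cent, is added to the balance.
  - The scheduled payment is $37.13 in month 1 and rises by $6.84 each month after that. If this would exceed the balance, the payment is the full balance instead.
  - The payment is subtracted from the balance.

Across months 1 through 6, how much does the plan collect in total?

# | Opening | Interest | Payment | End bal
1 | $249.32 | $4.23 | $37.13 | $216.42
2 | $216.42 | $4.23 | $43.97 | $176.68
3 | $176.68 | $4.23 | $50.81 | $130.10
4 | $130.10 | $4.23 | $57.65 | $76.68
5 | $76.68 | $4.23 | $64.49 | $16.42
6 | $16.42 | $4.23 | $20.65 | $0.00
Total paid: $274.70

$274.70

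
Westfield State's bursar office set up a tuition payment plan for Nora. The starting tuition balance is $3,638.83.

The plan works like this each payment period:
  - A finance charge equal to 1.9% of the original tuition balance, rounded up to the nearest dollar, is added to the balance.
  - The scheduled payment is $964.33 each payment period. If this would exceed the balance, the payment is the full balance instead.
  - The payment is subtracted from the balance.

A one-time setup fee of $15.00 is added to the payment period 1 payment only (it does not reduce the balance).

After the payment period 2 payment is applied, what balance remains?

Payment period 1: $3,638.83 +$70.00 interest = $3,708.83; pay $964.33 (+ $15.00 fee) → $2,744.50
Payment period 2: $2,744.50 +$70.00 interest = $2,814.50; pay $964.33 → $1,850.17

$1,850.17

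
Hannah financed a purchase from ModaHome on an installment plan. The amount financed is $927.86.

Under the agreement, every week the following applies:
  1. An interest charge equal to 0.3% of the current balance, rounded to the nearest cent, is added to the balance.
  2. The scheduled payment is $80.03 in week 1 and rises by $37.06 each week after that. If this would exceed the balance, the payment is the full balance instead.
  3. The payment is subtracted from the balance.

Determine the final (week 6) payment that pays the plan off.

$168.08

Week 1: opening $927.86; interest $2.78 → $930.64; payment $80.03; balance $850.61
Week 2: opening $850.61; interest $2.55 → $853.16; payment $117.09; balance $736.07
Week 3: opening $736.07; interest $2.21 → $738.28; payment $154.15; balance $584.13
Week 4: opening $584.13; interest $1.75 → $585.88; payment $191.21; balance $394.67
Week 5: opening $394.67; interest $1.18 → $395.85; payment $228.27; balance $167.58
Week 6: opening $167.58; interest $0.50 → $168.08; payment $168.08; balance $0.00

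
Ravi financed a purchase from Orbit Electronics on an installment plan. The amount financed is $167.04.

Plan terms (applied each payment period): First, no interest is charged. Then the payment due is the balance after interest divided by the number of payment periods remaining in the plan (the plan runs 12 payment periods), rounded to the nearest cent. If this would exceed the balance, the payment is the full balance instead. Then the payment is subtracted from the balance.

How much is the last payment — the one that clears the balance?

Payment period 1: $167.04 − $13.92 → $153.12
Payment period 2: $153.12 − $13.92 → $139.20
Payment period 3: $139.20 − $13.92 → $125.28
Payment period 4: $125.28 − $13.92 → $111.36
Payment period 5: $111.36 − $13.92 → $97.44
Payment period 6: $97.44 − $13.92 → $83.52
Payment period 7: $83.52 − $13.92 → $69.60
Payment period 8: $69.60 − $13.92 → $55.68
Payment period 9: $55.68 − $13.92 → $41.76
Payment period 10: $41.76 − $13.92 → $27.84
Payment period 11: $27.84 − $13.92 → $13.92
Payment period 12: $13.92 − $13.92 → $0.00

$13.92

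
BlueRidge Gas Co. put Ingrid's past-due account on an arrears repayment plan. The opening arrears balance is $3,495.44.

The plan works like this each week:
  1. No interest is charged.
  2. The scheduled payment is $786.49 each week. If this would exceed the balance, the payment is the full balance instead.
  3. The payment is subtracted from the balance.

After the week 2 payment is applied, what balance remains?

Week 1: opening $3,495.44; payment $786.49; balance $2,708.95
Week 2: opening $2,708.95; payment $786.49; balance $1,922.46

$1,922.46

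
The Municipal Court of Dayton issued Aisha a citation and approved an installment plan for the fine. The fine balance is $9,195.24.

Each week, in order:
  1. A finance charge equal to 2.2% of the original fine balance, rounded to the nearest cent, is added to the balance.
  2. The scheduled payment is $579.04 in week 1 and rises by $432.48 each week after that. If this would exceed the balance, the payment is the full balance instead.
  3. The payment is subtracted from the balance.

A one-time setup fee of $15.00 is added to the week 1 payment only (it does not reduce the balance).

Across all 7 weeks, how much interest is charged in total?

Week 1: $9,195.24 +$202.30 interest = $9,397.54; pay $579.04 (+ $15.00 fee) → $8,818.50
Week 2: $8,818.50 +$202.30 interest = $9,020.80; pay $1,011.52 → $8,009.28
Week 3: $8,009.28 +$202.30 interest = $8,211.58; pay $1,444.00 → $6,767.58
Week 4: $6,767.58 +$202.30 interest = $6,969.88; pay $1,876.48 → $5,093.40
Week 5: $5,093.40 +$202.30 interest = $5,295.70; pay $2,308.96 → $2,986.74
Week 6: $2,986.74 +$202.30 interest = $3,189.04; pay $2,741.44 → $447.60
Week 7: $447.60 +$202.30 interest = $649.90; pay $649.90 → $0.00
Total interest: $202.30 + $202.30 + $202.30 + $202.30 + $202.30 + $202.30 + $202.30 = $1,416.10

$1,416.10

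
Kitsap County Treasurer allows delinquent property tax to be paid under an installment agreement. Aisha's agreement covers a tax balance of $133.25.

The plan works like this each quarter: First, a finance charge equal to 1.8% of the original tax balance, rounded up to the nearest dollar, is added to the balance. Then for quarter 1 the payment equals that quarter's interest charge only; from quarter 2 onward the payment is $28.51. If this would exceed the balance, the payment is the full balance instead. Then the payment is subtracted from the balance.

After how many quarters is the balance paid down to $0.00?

Quarter 1: $133.25 +$3.00 interest = $136.25; pay $3.00 → $133.25
Quarter 2: $133.25 +$3.00 interest = $136.25; pay $28.51 → $107.74
Quarter 3: $107.74 +$3.00 interest = $110.74; pay $28.51 → $82.23
Quarter 4: $82.23 +$3.00 interest = $85.23; pay $28.51 → $56.72
Quarter 5: $56.72 +$3.00 interest = $59.72; pay $28.51 → $31.21
Quarter 6: $31.21 +$3.00 interest = $34.21; pay $28.51 → $5.70
Quarter 7: $5.70 +$3.00 interest = $8.70; pay $8.70 → $0.00
Balance reaches $0.00 in quarter 7.

7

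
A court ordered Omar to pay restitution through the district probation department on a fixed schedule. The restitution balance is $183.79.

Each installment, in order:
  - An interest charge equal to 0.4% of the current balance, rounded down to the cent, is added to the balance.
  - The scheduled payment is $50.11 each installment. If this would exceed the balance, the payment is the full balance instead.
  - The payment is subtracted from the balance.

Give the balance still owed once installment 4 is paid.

Installment 1: opening $183.79; interest $0.73 → $184.52; payment $50.11; balance $134.41
Installment 2: opening $134.41; interest $0.53 → $134.94; payment $50.11; balance $84.83
Installment 3: opening $84.83; interest $0.33 → $85.16; payment $50.11; balance $35.05
Installment 4: opening $35.05; interest $0.14 → $35.19; payment $35.19; balance $0.00

$0.00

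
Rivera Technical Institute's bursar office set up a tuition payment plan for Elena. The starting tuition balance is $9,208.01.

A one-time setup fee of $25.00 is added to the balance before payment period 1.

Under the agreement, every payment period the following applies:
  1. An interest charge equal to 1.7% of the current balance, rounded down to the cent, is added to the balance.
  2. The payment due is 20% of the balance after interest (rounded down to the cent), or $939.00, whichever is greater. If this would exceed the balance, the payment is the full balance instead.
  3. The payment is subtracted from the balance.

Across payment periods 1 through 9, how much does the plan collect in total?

# | Opening | Interest | Payment | End bal
1 | $9,233.01 | $156.96 | $1,877.99 | $7,511.98
2 | $7,511.98 | $127.70 | $1,527.93 | $6,111.75
3 | $6,111.75 | $103.89 | $1,243.12 | $4,972.52
4 | $4,972.52 | $84.53 | $1,011.41 | $4,045.64
5 | $4,045.64 | $68.77 | $939.00 | $3,175.41
6 | $3,175.41 | $53.98 | $939.00 | $2,290.39
7 | $2,290.39 | $38.93 | $939.00 | $1,390.32
8 | $1,390.32 | $23.63 | $939.00 | $474.95
9 | $474.95 | $8.07 | $483.02 | $0.00
Total paid: $9,899.47

$9,899.47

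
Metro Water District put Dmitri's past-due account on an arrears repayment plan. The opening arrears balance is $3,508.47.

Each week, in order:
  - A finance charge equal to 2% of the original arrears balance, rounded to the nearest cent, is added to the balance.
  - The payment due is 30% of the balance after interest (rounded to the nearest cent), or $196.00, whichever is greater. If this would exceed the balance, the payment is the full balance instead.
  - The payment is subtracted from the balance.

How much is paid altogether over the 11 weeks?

$4,280.34

Week 1: opening $3,508.47; interest $70.17 → $3,578.64; payment $1,073.59; balance $2,505.05
Week 2: opening $2,505.05; interest $70.17 → $2,575.22; payment $772.57; balance $1,802.65
Week 3: opening $1,802.65; interest $70.17 → $1,872.82; payment $561.85; balance $1,310.97
Week 4: opening $1,310.97; interest $70.17 → $1,381.14; payment $414.34; balance $966.80
Week 5: opening $966.80; interest $70.17 → $1,036.97; payment $311.09; balance $725.88
Week 6: opening $725.88; interest $70.17 → $796.05; payment $238.82; balance $557.23
Week 7: opening $557.23; interest $70.17 → $627.40; payment $196.00; balance $431.40
Week 8: opening $431.40; interest $70.17 → $501.57; payment $196.00; balance $305.57
Week 9: opening $305.57; interest $70.17 → $375.74; payment $196.00; balance $179.74
Week 10: opening $179.74; interest $70.17 → $249.91; payment $196.00; balance $53.91
Week 11: opening $53.91; interest $70.17 → $124.08; payment $124.08; balance $0.00
Total paid: $4,280.34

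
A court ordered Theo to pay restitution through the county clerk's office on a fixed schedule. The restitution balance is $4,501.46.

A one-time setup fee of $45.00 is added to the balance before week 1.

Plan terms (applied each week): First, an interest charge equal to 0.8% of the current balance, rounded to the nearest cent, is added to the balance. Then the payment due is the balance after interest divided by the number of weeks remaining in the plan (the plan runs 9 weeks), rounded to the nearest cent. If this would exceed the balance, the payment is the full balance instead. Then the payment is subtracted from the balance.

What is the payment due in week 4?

Week 1: $4,546.46 +$36.37 interest = $4,582.83; pay $509.20 → $4,073.63
Week 2: $4,073.63 +$32.59 interest = $4,106.22; pay $513.28 → $3,592.94
Week 3: $3,592.94 +$28.74 interest = $3,621.68; pay $517.38 → $3,104.30
Week 4: $3,104.30 +$24.83 interest = $3,129.13; pay $521.52 → $2,607.61

$521.52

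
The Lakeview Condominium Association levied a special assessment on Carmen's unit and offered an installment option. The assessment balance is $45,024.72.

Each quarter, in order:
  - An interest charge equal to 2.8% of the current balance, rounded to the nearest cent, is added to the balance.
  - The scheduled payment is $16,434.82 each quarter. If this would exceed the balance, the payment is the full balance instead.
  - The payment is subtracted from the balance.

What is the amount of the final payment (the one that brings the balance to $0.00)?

Quarter 1: $45,024.72 +$1,260.69 interest = $46,285.41; pay $16,434.82 → $29,850.59
Quarter 2: $29,850.59 +$835.82 interest = $30,686.41; pay $16,434.82 → $14,251.59
Quarter 3: $14,251.59 +$399.04 interest = $14,650.63; pay $14,650.63 → $0.00

$14,650.63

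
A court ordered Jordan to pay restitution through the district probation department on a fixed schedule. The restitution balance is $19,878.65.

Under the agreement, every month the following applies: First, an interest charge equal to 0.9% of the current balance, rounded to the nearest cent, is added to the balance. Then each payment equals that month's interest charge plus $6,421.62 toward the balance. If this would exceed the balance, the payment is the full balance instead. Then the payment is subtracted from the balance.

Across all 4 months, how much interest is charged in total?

$368.86

Month 1: $19,878.65 +$178.91 interest = $20,057.56; pay $6,600.53 → $13,457.03
Month 2: $13,457.03 +$121.11 interest = $13,578.14; pay $6,542.73 → $7,035.41
Month 3: $7,035.41 +$63.32 interest = $7,098.73; pay $6,484.94 → $613.79
Month 4: $613.79 +$5.52 interest = $619.31; pay $619.31 → $0.00
Total interest: $178.91 + $121.11 + $63.32 + $5.52 = $368.86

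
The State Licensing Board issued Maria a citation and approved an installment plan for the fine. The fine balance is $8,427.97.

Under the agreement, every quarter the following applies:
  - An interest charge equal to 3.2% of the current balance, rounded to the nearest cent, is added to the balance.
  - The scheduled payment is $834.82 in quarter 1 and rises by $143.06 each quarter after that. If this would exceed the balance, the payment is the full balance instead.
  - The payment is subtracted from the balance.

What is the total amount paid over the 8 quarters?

Quarter 1: opening $8,427.97; interest $269.70 → $8,697.67; payment $834.82; balance $7,862.85
Quarter 2: opening $7,862.85; interest $251.61 → $8,114.46; payment $977.88; balance $7,136.58
Quarter 3: opening $7,136.58; interest $228.37 → $7,364.95; payment $1,120.94; balance $6,244.01
Quarter 4: opening $6,244.01; interest $199.81 → $6,443.82; payment $1,264.00; balance $5,179.82
Quarter 5: opening $5,179.82; interest $165.75 → $5,345.57; payment $1,407.06; balance $3,938.51
Quarter 6: opening $3,938.51; interest $126.03 → $4,064.54; payment $1,550.12; balance $2,514.42
Quarter 7: opening $2,514.42; interest $80.46 → $2,594.88; payment $1,693.18; balance $901.70
Quarter 8: opening $901.70; interest $28.85 → $930.55; payment $930.55; balance $0.00
Total paid: $9,778.55

$9,778.55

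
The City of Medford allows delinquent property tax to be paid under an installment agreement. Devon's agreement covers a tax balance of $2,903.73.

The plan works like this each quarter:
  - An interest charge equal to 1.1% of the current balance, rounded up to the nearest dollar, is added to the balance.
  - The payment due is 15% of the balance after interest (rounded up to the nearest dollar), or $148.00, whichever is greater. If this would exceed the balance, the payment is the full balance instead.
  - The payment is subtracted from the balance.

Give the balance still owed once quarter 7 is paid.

Quarter 1: $2,903.73 +$32.00 interest = $2,935.73; pay $441.00 → $2,494.73
Quarter 2: $2,494.73 +$28.00 interest = $2,522.73; pay $379.00 → $2,143.73
Quarter 3: $2,143.73 +$24.00 interest = $2,167.73; pay $326.00 → $1,841.73
Quarter 4: $1,841.73 +$21.00 interest = $1,862.73; pay $280.00 → $1,582.73
Quarter 5: $1,582.73 +$18.00 interest = $1,600.73; pay $241.00 → $1,359.73
Quarter 6: $1,359.73 +$15.00 interest = $1,374.73; pay $207.00 → $1,167.73
Quarter 7: $1,167.73 +$13.00 interest = $1,180.73; pay $178.00 → $1,002.73

$1,002.73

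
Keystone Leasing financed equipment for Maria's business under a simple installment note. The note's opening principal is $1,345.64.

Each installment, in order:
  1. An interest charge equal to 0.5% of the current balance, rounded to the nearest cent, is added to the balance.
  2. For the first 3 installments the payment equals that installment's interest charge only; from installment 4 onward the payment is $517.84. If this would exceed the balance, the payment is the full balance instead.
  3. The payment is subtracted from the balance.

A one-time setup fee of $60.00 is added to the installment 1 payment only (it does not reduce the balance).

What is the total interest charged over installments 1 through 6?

$32.69

Installment 1: $1,345.64 +$6.73 interest = $1,352.37; pay $6.73 (+ $60.00 fee) → $1,345.64
Installment 2: $1,345.64 +$6.73 interest = $1,352.37; pay $6.73 → $1,345.64
Installment 3: $1,345.64 +$6.73 interest = $1,352.37; pay $6.73 → $1,345.64
Installment 4: $1,345.64 +$6.73 interest = $1,352.37; pay $517.84 → $834.53
Installment 5: $834.53 +$4.17 interest = $838.70; pay $517.84 → $320.86
Installment 6: $320.86 +$1.60 interest = $322.46; pay $322.46 → $0.00
Total interest: $6.73 + $6.73 + $6.73 + $6.73 + $4.17 + $1.60 = $32.69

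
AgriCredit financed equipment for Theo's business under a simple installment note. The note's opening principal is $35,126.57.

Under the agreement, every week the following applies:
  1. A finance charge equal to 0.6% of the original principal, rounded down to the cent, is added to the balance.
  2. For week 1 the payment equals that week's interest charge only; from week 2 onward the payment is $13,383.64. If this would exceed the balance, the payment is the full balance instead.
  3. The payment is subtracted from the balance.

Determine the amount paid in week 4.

Week 1: opening $35,126.57; interest $210.75 → $35,337.32; payment $210.75; balance $35,126.57
Week 2: opening $35,126.57; interest $210.75 → $35,337.32; payment $13,383.64; balance $21,953.68
Week 3: opening $21,953.68; interest $210.75 → $22,164.43; payment $13,383.64; balance $8,780.79
Week 4: opening $8,780.79; interest $210.75 → $8,991.54; payment $8,991.54; balance $0.00

$8,991.54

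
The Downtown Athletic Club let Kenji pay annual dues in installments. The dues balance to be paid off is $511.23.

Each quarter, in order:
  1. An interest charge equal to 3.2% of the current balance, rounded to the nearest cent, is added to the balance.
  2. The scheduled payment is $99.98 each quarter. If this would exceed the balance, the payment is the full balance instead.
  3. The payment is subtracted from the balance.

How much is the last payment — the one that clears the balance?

# | Opening | Interest | Payment | End bal
1 | $511.23 | $16.36 | $99.98 | $427.61
2 | $427.61 | $13.68 | $99.98 | $341.31
3 | $341.31 | $10.92 | $99.98 | $252.25
4 | $252.25 | $8.07 | $99.98 | $160.34
5 | $160.34 | $5.13 | $99.98 | $65.49
6 | $65.49 | $2.10 | $67.59 | $0.00

$67.59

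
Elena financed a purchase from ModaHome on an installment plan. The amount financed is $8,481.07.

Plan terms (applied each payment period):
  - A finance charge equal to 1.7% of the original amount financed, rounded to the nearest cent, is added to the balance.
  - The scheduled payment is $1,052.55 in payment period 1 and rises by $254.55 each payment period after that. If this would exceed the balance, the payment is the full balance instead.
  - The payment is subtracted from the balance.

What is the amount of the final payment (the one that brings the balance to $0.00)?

$1,537.90

# | Opening | Interest | Payment | End bal
1 | $8,481.07 | $144.18 | $1,052.55 | $7,572.70
2 | $7,572.70 | $144.18 | $1,307.10 | $6,409.78
3 | $6,409.78 | $144.18 | $1,561.65 | $4,992.31
4 | $4,992.31 | $144.18 | $1,816.20 | $3,320.29
5 | $3,320.29 | $144.18 | $2,070.75 | $1,393.72
6 | $1,393.72 | $144.18 | $1,537.90 | $0.00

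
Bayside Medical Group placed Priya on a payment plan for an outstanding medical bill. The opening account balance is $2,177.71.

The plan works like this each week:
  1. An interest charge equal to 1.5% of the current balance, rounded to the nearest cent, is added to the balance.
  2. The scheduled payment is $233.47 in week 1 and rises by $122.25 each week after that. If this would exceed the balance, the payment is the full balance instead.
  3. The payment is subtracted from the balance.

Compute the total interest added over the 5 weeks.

Week 1: opening $2,177.71; interest $32.67 → $2,210.38; payment $233.47; balance $1,976.91
Week 2: opening $1,976.91; interest $29.65 → $2,006.56; payment $355.72; balance $1,650.84
Week 3: opening $1,650.84; interest $24.76 → $1,675.60; payment $477.97; balance $1,197.63
Week 4: opening $1,197.63; interest $17.96 → $1,215.59; payment $600.22; balance $615.37
Week 5: opening $615.37; interest $9.23 → $624.60; payment $624.60; balance $0.00
Total interest: $32.67 + $29.65 + $24.76 + $17.96 + $9.23 = $114.27

$114.27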